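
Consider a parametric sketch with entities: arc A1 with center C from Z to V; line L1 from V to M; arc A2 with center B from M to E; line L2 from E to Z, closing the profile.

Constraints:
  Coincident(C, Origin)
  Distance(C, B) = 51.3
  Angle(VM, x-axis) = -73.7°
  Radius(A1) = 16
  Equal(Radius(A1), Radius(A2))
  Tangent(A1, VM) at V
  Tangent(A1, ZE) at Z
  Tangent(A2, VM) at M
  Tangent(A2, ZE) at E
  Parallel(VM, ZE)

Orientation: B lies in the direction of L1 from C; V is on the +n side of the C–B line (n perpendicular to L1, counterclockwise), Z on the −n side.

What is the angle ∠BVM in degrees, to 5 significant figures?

17.322°

The slot axis is L1's direction at -73.7°, so u = (cos -73.7°, sin -73.7°) = (0.28067, -0.95981) and n = (−sin -73.7°, cos -73.7°) = (0.95981, 0.28067). C is at the origin and B lies 51.3 along u from C, so B = 51.3·u = (14.398, -49.238). Tangency of A1 to both parallel lines with radius 16.0 puts V and Z at C ± 16.0·n: V = (15.357, 4.4907), Z = (-15.357, -4.4907). Equal radii place M and E the same way about B: M = B + 16.0·n = (29.755, -44.747), E = B − 16.0·n = (-0.95868, -53.729). Then cos ∠BVM = VB·VM / (|VB||VM|), giving 17.322°.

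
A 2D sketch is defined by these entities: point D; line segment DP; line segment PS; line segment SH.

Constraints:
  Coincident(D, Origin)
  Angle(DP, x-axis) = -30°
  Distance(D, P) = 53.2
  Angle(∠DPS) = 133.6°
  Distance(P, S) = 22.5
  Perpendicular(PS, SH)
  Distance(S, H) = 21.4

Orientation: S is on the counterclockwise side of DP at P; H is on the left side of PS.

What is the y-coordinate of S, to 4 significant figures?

-20.25

D is at the origin; DP runs at -30.0° with length 53.2, so P = 53.2·(cos -30.0°, sin -30.0°) = (46.07, -26.60). ∠DPS = 133.6°, so PS runs at -30.0° + (180° − 133.6°) = 16.40° from the x-axis; with |PS| = 22.5, S = P + 22.5·(cos 16.40°, sin 16.40°) = (67.66, -20.25). So S.y = -20.25.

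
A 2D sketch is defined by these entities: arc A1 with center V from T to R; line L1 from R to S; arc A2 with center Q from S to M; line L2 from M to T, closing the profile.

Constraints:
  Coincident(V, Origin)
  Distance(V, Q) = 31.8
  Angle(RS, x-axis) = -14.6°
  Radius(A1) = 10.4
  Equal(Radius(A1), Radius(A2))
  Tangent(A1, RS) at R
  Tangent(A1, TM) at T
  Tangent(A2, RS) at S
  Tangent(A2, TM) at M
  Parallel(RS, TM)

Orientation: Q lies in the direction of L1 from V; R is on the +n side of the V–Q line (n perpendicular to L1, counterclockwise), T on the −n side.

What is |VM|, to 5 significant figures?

33.457

The slot axis is L1's direction at -14.6°, so u = (cos -14.6°, sin -14.6°) = (0.96771, -0.25207) and n = (−sin -14.6°, cos -14.6°) = (0.25207, 0.96771). V is at the origin and Q lies 31.8 along u from V, so Q = 31.8·u = (30.773, -8.0158). Tangency of A1 to both parallel lines with radius 10.4 puts R and T at V ± 10.4·n: R = (2.6215, 10.064), T = (-2.6215, -10.064). Equal radii place S and M the same way about Q: S = Q + 10.4·n = (33.395, 2.0484), M = Q − 10.4·n = (28.152, -18.080). Then |VM| = |M − V| = 33.457.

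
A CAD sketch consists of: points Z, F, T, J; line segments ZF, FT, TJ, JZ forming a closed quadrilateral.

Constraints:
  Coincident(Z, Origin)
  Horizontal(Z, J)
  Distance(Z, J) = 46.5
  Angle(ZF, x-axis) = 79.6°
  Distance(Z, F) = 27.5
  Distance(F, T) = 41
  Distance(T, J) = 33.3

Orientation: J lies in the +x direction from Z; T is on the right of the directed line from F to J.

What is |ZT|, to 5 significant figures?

20.051

Z is at the origin; Z and J share the same y with |ZJ| = 46.5 and J in +x, so J = (46.5, 0). ZF runs at 79.6° with |ZF| = 27.5, so F = (4.9643, 27.048). T is determined by |FT| = 41.0 and |TJ| = 33.3 together: it lies at the intersection of circle(F, 41.0) and circle(J, 33.3). With |FJ| = 49.566, the foot of the radical line on FJ is 30.554 from F and the perpendicular offset is √(41.0² − 30.554²) = 27.339. Taking the right-of-FJ solution: T = (15.649, -12.535).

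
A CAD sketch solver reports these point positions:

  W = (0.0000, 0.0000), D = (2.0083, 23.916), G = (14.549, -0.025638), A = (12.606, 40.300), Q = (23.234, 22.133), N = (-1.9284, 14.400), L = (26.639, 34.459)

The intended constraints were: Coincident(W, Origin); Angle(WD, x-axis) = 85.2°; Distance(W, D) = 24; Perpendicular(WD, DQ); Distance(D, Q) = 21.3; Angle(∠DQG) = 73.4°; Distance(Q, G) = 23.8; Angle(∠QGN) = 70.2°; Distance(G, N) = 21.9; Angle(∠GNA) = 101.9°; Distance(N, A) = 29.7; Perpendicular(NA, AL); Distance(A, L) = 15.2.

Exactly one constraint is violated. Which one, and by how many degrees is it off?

Perpendicular(NA, AL) — off by 6.70°.

W = (0.00, 0.00) ✓; WD at 85.20° ✓; |WD| = 24.00 ✓; ∠(WD, DQ) = 90.00° ✓; |DQ| = 21.30 ✓; ∠DQG = 73.40° ✓; |QG| = 23.80 ✓; ∠QGN = 70.20° ✓; |GN| = 21.90 ✓; ∠GNA = 101.9° ✓; |NA| = 29.70 ✓; ∠(NA, AL) = 83.30° ✗; |AL| = 15.20 ✓.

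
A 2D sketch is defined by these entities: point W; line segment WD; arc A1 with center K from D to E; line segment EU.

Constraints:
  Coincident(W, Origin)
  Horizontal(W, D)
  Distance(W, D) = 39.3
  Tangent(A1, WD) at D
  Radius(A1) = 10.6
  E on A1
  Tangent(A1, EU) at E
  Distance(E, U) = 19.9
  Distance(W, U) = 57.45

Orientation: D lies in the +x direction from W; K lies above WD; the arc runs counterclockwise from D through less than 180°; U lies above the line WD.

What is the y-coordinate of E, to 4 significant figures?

11.51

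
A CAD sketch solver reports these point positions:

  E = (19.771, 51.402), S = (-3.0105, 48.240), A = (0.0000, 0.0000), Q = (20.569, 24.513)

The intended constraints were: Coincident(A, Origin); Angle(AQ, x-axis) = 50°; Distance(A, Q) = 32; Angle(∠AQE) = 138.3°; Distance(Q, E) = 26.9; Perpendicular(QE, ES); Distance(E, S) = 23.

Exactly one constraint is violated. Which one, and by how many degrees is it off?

Perpendicular(QE, ES) — off by 6.20°.

A = (0.00, 0.00) ✓; AQ at 50.00° ✓; |AQ| = 32.00 ✓; ∠AQE = 138.3° ✓; |QE| = 26.90 ✓; ∠(QE, ES) = 96.20° ✗; |ES| = 23.00 ✓.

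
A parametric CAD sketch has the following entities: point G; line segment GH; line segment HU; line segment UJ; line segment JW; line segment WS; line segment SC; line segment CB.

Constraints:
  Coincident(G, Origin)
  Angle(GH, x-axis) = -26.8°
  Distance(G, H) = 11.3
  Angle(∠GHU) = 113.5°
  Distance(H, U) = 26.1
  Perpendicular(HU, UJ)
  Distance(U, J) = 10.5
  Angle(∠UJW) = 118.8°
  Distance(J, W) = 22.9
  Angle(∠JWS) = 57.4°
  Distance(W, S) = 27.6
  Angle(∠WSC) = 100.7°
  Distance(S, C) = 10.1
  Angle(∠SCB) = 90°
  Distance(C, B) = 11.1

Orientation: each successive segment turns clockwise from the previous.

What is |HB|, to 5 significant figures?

19.594

G is at the origin; GH runs at -26.8° with length 11.3, so H = (10.086, -5.0949). ∠GHU = 113.5° gives HU at -93.300° from the x-axis; with |HU| = 26.1, U = (8.5838, -31.152). HU is perpendicular to UJ, so UJ runs at 176.70°; with |UJ| = 10.5, J = (-1.8988, -30.547). ∠UJW = 118.8° gives JW at 115.50° from the x-axis; with |JW| = 22.9, W = (-11.757, -9.8780). ∠JWS = 57.4° gives WS at -7.1000° from the x-axis; with |WS| = 27.6, S = (15.631, -13.289). ∠WSC = 100.7° gives SC at -86.400° from the x-axis; with |SC| = 10.1, C = (16.265, -23.369). ∠SCB = 90.0° gives CB at -176.40° from the x-axis; with |CB| = 11.1, B = (5.1870, -24.066). Then |HB| = |B − H| = 19.594.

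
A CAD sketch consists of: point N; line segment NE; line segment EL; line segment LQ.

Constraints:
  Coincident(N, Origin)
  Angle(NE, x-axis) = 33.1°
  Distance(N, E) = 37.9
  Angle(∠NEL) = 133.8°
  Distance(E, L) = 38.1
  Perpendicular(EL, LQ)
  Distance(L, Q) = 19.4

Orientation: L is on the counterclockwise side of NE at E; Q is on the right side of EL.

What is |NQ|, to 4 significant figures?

79.53

N is at the origin; NE runs at 33.1° with length 37.9, so E = 37.9·(cos 33.1°, sin 33.1°) = (31.75, 20.70). ∠NEL = 133.8°, so EL runs at 33.1° + (180° − 133.8°) = 79.30° from the x-axis; with |EL| = 38.1, L = E + 38.1·(cos 79.30°, sin 79.30°) = (38.82, 58.13). EL ⟂ LQ; with |LQ| = 19.4 on the right of EL, Q = L + 19.4·(0.9826, -0.1857) = (57.89, 54.53). Then |NQ| = |Q − N| = 79.53.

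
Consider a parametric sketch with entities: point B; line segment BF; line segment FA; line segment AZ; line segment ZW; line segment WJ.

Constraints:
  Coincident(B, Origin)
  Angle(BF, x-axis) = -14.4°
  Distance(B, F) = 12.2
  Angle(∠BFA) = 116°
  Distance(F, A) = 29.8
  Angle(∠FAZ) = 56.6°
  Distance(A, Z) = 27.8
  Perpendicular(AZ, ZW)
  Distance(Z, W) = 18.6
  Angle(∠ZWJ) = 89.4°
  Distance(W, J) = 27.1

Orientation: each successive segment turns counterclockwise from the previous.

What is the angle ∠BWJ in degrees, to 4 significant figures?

99.09°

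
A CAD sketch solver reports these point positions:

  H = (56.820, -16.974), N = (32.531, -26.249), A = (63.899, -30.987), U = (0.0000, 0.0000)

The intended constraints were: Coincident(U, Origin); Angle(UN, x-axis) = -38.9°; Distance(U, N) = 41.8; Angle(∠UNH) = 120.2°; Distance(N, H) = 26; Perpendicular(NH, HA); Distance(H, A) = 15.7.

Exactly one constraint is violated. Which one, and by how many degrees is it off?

Perpendicular(NH, HA) — off by 5.90°.

U = (0.00, 0.00) ✓; UN at -38.90° ✓; |UN| = 41.80 ✓; ∠UNH = 120.2° ✓; |NH| = 26.00 ✓; ∠(NH, HA) = 84.10° ✗; |HA| = 15.70 ✓.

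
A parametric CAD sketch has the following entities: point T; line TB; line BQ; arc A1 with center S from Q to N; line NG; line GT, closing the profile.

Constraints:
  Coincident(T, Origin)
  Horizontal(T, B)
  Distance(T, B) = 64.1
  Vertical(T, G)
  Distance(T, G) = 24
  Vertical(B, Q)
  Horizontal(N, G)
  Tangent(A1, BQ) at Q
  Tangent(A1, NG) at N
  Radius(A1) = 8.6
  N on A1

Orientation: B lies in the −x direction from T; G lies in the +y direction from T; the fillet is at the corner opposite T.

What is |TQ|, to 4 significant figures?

65.92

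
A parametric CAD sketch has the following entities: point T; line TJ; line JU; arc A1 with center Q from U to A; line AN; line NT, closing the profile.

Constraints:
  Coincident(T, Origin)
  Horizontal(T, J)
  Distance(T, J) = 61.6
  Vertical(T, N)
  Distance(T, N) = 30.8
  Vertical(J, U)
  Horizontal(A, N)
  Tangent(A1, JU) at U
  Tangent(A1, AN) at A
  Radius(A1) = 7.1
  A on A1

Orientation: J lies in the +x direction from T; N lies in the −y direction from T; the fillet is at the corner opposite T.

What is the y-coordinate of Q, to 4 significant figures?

-23.70

T and N share the same x with |TN| = 30.8 and N on the −y side, so N = (0.000, -30.80). The virtual corner opposite T is at (61.60, -30.80). Tangency of A1 to JU means the radius QU is perpendicular to JU and since A1 is tangent to AN there, QA ⟂ AN, with radius 7.1, so the center Q sits 7.1 in from both sides at Q = (54.50, -23.70). So Q.y = -23.70.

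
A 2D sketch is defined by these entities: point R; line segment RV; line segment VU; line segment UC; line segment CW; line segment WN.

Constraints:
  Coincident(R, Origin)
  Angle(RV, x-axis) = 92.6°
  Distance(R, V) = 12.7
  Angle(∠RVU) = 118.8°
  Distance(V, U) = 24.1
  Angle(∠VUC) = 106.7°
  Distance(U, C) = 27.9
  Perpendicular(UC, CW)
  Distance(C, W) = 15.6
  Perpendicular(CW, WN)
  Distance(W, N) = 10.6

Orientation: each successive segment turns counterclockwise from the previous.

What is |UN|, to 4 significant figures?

23.29

R is at the origin; RV runs at 92.6° with length 12.7, so V = (-0.5761, 12.69). ∠RVU = 118.8° gives VU at 153.8° from the x-axis; with |VU| = 24.1, U = (-22.20, 23.33). ∠VUC = 106.7° gives UC at -132.9° from the x-axis; with |UC| = 27.9, C = (-41.19, 2.889). UC is perpendicular to CW, so CW runs at -42.90°; with |CW| = 15.6, W = (-29.76, -7.730). CW is perpendicular to WN, so WN runs at 47.10°; with |WN| = 10.6, N = (-22.55, 0.03498). Then |UN| = |N − U| = 23.29.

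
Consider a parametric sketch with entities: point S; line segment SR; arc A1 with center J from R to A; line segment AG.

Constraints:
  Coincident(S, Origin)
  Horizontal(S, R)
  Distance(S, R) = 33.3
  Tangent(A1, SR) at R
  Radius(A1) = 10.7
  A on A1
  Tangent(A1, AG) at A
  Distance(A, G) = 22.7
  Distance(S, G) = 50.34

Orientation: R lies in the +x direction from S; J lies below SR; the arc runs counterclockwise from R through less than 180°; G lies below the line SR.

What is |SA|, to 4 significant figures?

28.94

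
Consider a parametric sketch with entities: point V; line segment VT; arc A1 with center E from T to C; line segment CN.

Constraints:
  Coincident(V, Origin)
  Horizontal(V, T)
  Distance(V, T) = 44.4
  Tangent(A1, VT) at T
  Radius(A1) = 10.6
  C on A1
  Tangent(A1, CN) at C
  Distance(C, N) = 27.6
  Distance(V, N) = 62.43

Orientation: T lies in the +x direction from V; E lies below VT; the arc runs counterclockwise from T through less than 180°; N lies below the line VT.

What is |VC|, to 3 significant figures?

38.3

V is at the origin; V and T share the same y with |VT| = 44.4 and T on the +x side, so T = (44.4, 0.00). Since A1 is tangent to VT there, ET ⟂ VT, so E = T + (0, -10.6) = (44.4, -10.6). Since EC ⟂ CN (tangency), |EN| = √(10.6² + 27.6²) = 29.6 regardless of where C sits on A1. So N lies on both circle(V, 62.43) and circle(E, 29.6); the below-VT intersection is N = (48.0, -39.9). C is the foot of the tangent from N: C = (35.0, -15.6).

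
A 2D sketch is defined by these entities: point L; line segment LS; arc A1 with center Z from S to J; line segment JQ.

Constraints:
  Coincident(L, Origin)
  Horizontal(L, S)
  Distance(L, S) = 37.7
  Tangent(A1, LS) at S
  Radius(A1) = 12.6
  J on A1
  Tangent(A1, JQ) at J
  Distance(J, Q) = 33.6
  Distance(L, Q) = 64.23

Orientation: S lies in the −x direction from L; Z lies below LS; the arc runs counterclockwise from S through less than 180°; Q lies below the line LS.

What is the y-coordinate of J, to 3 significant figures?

-15.4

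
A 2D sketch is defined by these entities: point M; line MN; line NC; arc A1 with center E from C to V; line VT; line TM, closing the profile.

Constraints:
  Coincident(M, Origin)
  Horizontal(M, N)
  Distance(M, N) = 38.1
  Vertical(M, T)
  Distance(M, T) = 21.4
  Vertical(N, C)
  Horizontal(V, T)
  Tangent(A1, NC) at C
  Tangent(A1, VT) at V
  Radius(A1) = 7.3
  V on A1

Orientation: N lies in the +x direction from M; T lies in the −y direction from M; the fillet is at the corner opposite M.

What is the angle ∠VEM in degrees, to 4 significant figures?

114.6°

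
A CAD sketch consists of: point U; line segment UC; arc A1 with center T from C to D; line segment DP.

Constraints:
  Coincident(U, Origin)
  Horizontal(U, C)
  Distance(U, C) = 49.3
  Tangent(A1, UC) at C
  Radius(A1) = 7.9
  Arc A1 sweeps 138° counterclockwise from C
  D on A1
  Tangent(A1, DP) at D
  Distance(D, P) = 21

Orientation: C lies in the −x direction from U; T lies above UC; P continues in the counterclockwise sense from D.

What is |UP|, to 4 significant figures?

65.79

On A1, C sits at bearing -90° from T; a 138° counterclockwise sweep puts D at bearing 48°, so D = T + 7.9·(cos 48°, sin 48°) = (-44.01, 13.77). Tangency of A1 to DP means the radius TD is perpendicular to DP, so DP runs along (−sin 48°, cos 48°); with |DP| = 21.0, P = (-59.62, 27.82). Then |UP| = |P − U| = 65.79.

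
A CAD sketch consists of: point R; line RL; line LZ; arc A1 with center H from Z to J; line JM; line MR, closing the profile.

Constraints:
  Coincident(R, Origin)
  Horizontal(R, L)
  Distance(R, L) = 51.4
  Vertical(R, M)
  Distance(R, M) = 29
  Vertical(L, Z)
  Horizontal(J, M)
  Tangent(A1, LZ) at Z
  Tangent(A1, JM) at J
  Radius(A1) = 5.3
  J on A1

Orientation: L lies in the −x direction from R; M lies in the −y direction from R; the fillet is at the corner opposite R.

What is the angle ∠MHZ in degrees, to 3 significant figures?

173°

R is at the origin; R and L share the same y with |RL| = 51.4 and L on the −x side, so L = (-51.4, 0.00). R and M share the same x with |RM| = 29.0 and M on the −y side, so M = (0.00, -29.0). The virtual corner opposite R is at (-51.4, -29.0). The tangent condition forces HZ to be normal to LZ and since A1 is tangent to JM there, HJ ⟂ JM, with radius 5.3, so the center H sits 5.3 in from both sides at H = (-46.1, -23.7). That places the tangent points at Z = (-51.4, -23.7) on LZ and J = (-46.1, -29.0) on JM. Then cos ∠MHZ = HM·HZ / (|HM||HZ|), giving 173°.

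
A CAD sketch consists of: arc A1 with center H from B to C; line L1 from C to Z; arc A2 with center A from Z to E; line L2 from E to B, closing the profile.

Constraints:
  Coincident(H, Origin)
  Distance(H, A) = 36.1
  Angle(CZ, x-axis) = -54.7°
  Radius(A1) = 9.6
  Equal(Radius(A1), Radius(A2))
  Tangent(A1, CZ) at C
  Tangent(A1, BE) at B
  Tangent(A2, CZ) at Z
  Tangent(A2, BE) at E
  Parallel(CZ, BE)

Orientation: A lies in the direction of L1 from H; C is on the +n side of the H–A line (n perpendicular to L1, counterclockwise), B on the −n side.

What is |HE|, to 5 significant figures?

37.355

Tangency of A1 to both parallel lines with radius 9.6 puts C and B at H ± 9.6·n: C = (7.8349, 5.5474), B = (-7.8349, -5.5474). Equal radii place Z and E the same way about A: Z = A + 9.6·n = (28.696, -23.915), E = A − 9.6·n = (13.026, -35.010). Then |HE| = |E − H| = 37.355.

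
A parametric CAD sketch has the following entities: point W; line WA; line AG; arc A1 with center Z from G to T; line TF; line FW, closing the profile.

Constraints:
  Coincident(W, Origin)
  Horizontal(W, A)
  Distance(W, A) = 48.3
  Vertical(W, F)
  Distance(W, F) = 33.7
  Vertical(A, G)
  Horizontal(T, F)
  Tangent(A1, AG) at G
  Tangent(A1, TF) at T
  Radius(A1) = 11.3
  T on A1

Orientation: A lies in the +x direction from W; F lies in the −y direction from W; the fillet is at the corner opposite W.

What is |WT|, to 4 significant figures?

50.05

W is at the origin; WA is horizontal with |WA| = 48.3 and A on the +x side, so A = (48.30, 0.000). WF is vertical with |WF| = 33.7 and F on the −y side, so F = (0.000, -33.70). The virtual corner opposite W is at (48.30, -33.70). Since A1 is tangent to AG there, ZG ⟂ AG and the tangent condition forces ZT to be normal to TF, with radius 11.3, so the center Z sits 11.3 in from both sides at Z = (37.00, -22.40). That places the tangent points at G = (48.30, -22.40) on AG and T = (37.00, -33.70) on TF. Then |WT| = |T − W| = 50.05.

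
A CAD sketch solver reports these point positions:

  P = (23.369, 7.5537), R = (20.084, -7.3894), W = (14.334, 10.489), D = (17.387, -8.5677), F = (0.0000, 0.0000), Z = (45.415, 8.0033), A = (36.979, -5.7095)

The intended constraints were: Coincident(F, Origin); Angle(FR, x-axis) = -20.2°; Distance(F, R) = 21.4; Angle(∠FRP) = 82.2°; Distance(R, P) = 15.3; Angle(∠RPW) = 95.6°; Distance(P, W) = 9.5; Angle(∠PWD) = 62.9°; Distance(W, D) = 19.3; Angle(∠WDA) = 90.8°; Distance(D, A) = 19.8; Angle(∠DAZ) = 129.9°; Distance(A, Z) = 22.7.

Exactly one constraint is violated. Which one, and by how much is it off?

Distance(A, Z) = 22.7 — off by 6.60.

F = (0.00, 0.00) ✓; FR at -20.20° ✓; |FR| = 21.40 ✓; ∠FRP = 82.20° ✓; |RP| = 15.30 ✓; ∠RPW = 95.60° ✓; |PW| = 9.500 ✓; ∠PWD = 62.90° ✓; |WD| = 19.30 ✓; ∠WDA = 90.80° ✓; |DA| = 19.80 ✓; ∠DAZ = 129.9° ✓; |AZ| = 16.10 ✗.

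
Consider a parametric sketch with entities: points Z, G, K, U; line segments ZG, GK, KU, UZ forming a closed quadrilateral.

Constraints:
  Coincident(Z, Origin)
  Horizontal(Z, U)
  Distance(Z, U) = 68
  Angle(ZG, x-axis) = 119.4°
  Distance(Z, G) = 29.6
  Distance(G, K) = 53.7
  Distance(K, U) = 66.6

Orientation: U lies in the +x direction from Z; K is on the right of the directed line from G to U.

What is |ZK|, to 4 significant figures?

24.60

Z is at the origin; ZU is horizontal with |ZU| = 68.0 and U in +x, so U = (68.0, 0). ZG runs at 119.4° with |ZG| = 29.6, so G = (-14.53, 25.79). K is determined by |GK| = 53.7 and |KU| = 66.6 together: it lies at the intersection of circle(G, 53.7) and circle(U, 66.6). With |GU| = 86.47, the foot of the radical line on GU is 34.26 from G and the perpendicular offset is √(53.7² − 34.26²) = 41.35. Taking the right-of-GU solution: K = (5.836, -23.90).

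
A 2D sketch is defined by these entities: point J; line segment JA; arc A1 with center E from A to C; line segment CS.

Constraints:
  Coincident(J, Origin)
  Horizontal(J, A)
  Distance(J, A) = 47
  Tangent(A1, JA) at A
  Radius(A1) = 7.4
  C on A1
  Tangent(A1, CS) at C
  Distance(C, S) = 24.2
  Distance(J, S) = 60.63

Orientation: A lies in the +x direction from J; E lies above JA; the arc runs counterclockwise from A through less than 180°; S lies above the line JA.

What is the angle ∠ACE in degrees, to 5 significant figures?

41.372°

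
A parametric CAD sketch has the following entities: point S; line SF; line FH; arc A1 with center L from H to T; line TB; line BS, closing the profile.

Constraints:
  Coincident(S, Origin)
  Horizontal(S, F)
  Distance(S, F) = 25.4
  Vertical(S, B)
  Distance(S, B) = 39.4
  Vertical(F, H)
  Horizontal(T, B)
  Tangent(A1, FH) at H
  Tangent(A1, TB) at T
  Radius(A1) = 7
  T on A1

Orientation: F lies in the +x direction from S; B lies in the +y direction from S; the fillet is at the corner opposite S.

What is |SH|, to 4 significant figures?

41.17

S is at the origin; SF is horizontal with |SF| = 25.4 and F on the +x side, so F = (25.40, 0.000). S and B share the same x with |SB| = 39.4 and B on the +y side, so B = (0.000, 39.40). The virtual corner opposite S is at (25.40, 39.40). Since A1 is tangent to FH there, LH ⟂ FH and the tangent condition forces LT to be normal to TB, with radius 7.0, so the center L sits 7.0 in from both sides at L = (18.40, 32.40). That places the tangent points at H = (25.40, 32.40) on FH and T = (18.40, 39.40) on TB. Then |SH| = |H − S| = 41.17.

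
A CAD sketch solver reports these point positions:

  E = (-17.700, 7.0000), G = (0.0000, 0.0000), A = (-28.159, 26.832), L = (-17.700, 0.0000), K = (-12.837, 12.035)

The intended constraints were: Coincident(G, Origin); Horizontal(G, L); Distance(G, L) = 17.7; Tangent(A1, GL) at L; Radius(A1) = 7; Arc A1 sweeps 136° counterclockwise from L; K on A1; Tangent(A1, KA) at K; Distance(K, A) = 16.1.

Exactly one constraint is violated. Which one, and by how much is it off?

Distance(K, A) = 16.1 — off by 5.20.

G = (0.00, 0.00) ✓; G.y = 0.00, L.y = 0.00 ✓; |GL| = 17.70 ✓; ∠(EL, LG) = 90.00° ✓; |EL| = 7.000 ✓; bearing(E→K) − bearing(E→L) = 136.0° ✓; |EK| = 7.000 ✓; ∠(EK, KA) = 90.00° ✓; |KA| = 21.30 ✗.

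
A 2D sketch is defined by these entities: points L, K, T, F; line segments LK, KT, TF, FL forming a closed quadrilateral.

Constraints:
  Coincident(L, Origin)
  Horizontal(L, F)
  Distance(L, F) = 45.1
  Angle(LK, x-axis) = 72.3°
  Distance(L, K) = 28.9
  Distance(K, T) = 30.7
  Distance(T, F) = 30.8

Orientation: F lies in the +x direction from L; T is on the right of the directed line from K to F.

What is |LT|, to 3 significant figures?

14.7

Checks: |KT| = 30.70 ✓; |TF| = 30.80 ✓.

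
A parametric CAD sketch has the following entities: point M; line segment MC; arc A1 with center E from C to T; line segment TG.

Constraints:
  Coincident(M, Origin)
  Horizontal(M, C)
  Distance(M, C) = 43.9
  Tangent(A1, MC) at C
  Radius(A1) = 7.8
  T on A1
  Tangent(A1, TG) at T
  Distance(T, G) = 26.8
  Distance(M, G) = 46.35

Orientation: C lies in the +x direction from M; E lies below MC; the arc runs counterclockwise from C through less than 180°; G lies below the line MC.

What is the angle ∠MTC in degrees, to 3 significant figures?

129°

M is at the origin; MC is horizontal with |MC| = 43.9 and C on the +x side, so C = (43.9, 0.00). The tangent condition forces EC to be normal to MC, so E = C + (0, -7.8) = (43.9, -7.80). Since ET ⟂ TG (tangency), |EG| = √(7.8² + 26.8²) = 27.9 regardless of where T sits on A1. So G lies on both circle(M, 46.35) and circle(E, 27.9); the below-MC intersection is G = (32.3, -33.2). T is the foot of the tangent from G: T = (36.2, -6.68).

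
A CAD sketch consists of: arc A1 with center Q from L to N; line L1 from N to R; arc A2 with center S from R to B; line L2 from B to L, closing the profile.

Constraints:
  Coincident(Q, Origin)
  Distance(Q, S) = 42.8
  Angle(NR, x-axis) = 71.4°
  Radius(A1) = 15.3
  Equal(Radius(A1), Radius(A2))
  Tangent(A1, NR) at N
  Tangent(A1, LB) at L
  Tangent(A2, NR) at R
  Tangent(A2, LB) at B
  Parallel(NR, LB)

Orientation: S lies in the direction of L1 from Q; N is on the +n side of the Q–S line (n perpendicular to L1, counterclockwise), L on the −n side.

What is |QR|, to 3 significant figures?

45.5

The slot axis is L1's direction at 71.4°, so u = (cos 71.4°, sin 71.4°) = (0.319, 0.948) and n = (−sin 71.4°, cos 71.4°) = (-0.948, 0.319). Q is at the origin and S lies 42.8 along u from Q, so S = 42.8·u = (13.7, 40.6). Tangency of A1 to both parallel lines with radius 15.3 puts N and L at Q ± 15.3·n: N = (-14.5, 4.88), L = (14.5, -4.88). Equal radii place R and B the same way about S: R = S + 15.3·n = (-0.849, 45.4), B = S − 15.3·n = (28.2, 35.7). Then |QR| = |R − Q| = 45.5.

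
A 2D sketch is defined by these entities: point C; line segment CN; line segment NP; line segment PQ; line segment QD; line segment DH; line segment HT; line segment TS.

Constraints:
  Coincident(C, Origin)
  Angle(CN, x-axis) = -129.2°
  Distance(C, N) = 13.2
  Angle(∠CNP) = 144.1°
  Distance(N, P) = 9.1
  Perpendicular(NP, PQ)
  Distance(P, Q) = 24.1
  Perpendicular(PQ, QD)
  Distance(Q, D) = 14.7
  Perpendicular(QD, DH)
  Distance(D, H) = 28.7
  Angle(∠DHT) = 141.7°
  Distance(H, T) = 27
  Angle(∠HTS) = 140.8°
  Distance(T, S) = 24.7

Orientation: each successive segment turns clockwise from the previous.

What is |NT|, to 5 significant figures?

28.090

QD is perpendicular to DH, so DH runs at -75.100°; with |DH| = 28.7, H = (-1.7483, -13.235). ∠DHT = 141.7° gives HT at -113.40° from the x-axis; with |HT| = 27.0, T = (-12.471, -38.014). Then |NT| = |T − N| = 28.090.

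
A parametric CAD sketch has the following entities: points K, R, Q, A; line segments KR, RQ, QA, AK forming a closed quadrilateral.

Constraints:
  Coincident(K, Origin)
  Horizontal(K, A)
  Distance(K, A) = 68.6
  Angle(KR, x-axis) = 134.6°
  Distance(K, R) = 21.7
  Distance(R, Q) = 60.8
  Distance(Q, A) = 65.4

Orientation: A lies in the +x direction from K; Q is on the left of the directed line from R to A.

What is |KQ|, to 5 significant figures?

62.672

K is at the origin; KA is horizontal with |KA| = 68.6 and A in +x, so A = (68.6, 0). KR runs at 134.6° with |KR| = 21.7, so R = (-15.237, 15.451). Q is determined by |RQ| = 60.8 and |QA| = 65.4 together: it lies at the intersection of circle(R, 60.8) and circle(A, 65.4). With |RA| = 85.249, the foot of the radical line on RA is 39.219 from R and the perpendicular offset is √(60.8² − 39.219²) = 46.459. Taking the left-of-RA solution: Q = (31.754, 54.033).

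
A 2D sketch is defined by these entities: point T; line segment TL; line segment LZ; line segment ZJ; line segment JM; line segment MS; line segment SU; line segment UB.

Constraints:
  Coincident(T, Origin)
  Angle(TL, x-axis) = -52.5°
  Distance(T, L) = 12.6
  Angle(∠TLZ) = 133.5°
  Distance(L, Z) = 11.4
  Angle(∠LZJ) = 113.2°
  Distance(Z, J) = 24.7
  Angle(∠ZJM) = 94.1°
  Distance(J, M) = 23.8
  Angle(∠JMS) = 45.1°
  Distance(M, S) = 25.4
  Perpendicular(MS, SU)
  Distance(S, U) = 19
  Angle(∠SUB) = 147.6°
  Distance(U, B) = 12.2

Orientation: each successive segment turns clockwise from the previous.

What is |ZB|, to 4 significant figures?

33.07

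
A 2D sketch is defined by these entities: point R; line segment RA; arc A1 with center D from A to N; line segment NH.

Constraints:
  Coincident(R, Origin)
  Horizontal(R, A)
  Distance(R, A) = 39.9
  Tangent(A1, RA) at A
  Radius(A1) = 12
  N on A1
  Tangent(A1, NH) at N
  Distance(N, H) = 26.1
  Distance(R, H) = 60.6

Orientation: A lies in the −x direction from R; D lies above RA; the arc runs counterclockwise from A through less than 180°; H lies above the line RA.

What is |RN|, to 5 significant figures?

35.625

R is at the origin; R and A share the same y with |RA| = 39.9 and A on the −x side, so A = (-39.900, 0.0000). Tangency of A1 to RA means the radius DA is perpendicular to RA, so D = A + (0, 12) = (-39.900, 12.000). Since DN ⟂ NH (tangency), |DH| = √(12.0² + 26.1²) = 28.726 regardless of where N sits on A1. So H lies on both circle(R, 60.6) and circle(D, 28.726); the above-RA intersection is H = (-45.341, 40.206). N is the foot of the tangent from H: N = (-30.144, 18.987).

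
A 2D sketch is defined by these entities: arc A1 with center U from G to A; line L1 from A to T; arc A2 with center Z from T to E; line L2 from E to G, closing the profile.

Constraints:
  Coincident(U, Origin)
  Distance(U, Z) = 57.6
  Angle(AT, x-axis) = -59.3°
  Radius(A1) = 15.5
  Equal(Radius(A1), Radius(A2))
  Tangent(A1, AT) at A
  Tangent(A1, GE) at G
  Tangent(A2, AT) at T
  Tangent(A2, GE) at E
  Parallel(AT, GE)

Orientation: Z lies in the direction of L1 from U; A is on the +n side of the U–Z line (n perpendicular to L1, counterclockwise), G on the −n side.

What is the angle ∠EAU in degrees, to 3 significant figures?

61.7°

The slot axis is L1's direction at -59.3°, so u = (cos -59.3°, sin -59.3°) = (0.511, -0.860) and n = (−sin -59.3°, cos -59.3°) = (0.860, 0.511). U is at the origin and Z lies 57.6 along u from U, so Z = 57.6·u = (29.4, -49.5). Tangency of A1 to both parallel lines with radius 15.5 puts A and G at U ± 15.5·n: A = (13.3, 7.91), G = (-13.3, -7.91). Equal radii place T and E the same way about Z: T = Z + 15.5·n = (42.7, -41.6), E = Z − 15.5·n = (16.1, -57.4). Then cos ∠EAU = AE·AU / (|AE||AU|), giving 61.7°.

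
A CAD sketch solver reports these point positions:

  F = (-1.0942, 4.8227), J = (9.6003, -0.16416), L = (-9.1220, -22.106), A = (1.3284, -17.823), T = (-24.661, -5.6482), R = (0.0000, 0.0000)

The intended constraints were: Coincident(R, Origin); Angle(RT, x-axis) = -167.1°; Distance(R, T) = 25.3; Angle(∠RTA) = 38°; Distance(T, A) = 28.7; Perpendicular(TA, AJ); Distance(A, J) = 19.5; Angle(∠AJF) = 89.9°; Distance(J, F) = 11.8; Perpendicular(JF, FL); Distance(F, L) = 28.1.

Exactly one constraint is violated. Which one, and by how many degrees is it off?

Perpendicular(JF, FL) — off by 8.40°.

R = (0.00, 0.00) ✓; RT at -167.1° ✓; |RT| = 25.30 ✓; ∠RTA = 38.00° ✓; |TA| = 28.70 ✓; ∠(TA, AJ) = 90.00° ✓; |AJ| = 19.50 ✓; ∠AJF = 89.90° ✓; |JF| = 11.80 ✓; ∠(JF, FL) = 98.40° ✗; |FL| = 28.10 ✓.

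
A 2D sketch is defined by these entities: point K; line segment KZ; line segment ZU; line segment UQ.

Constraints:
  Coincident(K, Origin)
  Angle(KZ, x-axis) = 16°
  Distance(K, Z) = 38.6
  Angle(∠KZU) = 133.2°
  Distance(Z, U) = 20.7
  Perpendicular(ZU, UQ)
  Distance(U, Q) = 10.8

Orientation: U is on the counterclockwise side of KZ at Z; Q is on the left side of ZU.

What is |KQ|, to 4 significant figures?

50.21

K is at the origin; KZ runs at 16.0° with length 38.6, so Z = 38.6·(cos 16.0°, sin 16.0°) = (37.10, 10.64). ∠KZU = 133.2°, so ZU runs at 16.0° + (180° − 133.2°) = 62.80° from the x-axis; with |ZU| = 20.7, U = Z + 20.7·(cos 62.80°, sin 62.80°) = (46.57, 29.05). The perpendicularity gives UQ at right angles to ZU; with |UQ| = 10.8 on the left of ZU, Q = U + 10.8·(-0.8894, 0.4571) = (36.96, 33.99). Then |KQ| = |Q − K| = 50.21.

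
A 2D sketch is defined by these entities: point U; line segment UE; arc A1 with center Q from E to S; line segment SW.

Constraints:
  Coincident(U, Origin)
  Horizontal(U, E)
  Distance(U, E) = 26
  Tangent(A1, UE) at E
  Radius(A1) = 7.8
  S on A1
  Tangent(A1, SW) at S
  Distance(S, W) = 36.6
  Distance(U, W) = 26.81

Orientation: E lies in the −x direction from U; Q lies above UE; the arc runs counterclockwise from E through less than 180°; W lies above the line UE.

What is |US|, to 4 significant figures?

20.97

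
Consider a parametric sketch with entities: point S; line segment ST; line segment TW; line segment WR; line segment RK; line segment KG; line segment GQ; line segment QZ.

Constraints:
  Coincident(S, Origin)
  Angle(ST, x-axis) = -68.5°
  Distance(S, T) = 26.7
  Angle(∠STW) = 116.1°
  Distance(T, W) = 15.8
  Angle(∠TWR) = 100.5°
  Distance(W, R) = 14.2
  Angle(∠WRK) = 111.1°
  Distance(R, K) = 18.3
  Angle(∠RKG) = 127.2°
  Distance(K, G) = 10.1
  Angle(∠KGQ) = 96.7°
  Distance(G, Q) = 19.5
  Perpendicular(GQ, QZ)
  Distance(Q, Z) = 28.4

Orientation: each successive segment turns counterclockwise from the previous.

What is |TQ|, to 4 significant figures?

2.011

∠RKG = 127.2° gives KG at -163.4° from the x-axis; with |KG| = 10.1, G = (4.787, -4.477). ∠KGQ = 96.7° gives GQ at -80.10° from the x-axis; with |GQ| = 19.5, Q = (8.140, -23.69). Then |TQ| = |Q − T| = 2.011.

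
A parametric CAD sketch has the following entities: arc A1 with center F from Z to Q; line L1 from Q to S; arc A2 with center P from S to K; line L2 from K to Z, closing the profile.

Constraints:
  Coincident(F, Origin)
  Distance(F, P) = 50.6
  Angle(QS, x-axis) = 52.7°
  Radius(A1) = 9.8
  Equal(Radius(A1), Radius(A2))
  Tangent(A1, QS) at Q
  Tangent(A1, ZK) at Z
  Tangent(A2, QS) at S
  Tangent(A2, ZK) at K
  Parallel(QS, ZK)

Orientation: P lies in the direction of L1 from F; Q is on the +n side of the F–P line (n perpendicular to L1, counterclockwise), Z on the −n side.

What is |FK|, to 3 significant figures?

51.5

The slot axis is L1's direction at 52.7°, so u = (cos 52.7°, sin 52.7°) = (0.606, 0.795) and n = (−sin 52.7°, cos 52.7°) = (-0.795, 0.606). F is at the origin and P lies 50.6 along u from F, so P = 50.6·u = (30.7, 40.3). Tangency of A1 to both parallel lines with radius 9.8 puts Q and Z at F ± 9.8·n: Q = (-7.80, 5.94), Z = (7.80, -5.94). Equal radii place S and K the same way about P: S = P + 9.8·n = (22.9, 46.2), K = P − 9.8·n = (38.5, 34.3). Then |FK| = |K − F| = 51.5.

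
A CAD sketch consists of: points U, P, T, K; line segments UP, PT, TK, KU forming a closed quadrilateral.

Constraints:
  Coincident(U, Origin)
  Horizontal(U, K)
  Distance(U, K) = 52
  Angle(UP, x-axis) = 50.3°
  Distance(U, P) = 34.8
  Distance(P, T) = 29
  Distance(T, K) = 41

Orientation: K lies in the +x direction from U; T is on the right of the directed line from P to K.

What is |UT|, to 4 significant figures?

11.00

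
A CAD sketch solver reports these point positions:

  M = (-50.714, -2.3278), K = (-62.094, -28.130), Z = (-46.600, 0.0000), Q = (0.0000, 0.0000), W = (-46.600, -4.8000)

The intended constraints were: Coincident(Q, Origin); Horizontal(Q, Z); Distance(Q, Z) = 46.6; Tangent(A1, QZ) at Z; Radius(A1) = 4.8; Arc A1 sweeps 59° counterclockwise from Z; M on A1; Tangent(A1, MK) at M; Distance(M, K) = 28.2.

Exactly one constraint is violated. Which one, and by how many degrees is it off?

Tangent(A1, MK) at M — off by 7.20°.

Q = (0.00, 0.00) ✓; Q.y = 0.00, Z.y = 0.00 ✓; |QZ| = 46.60 ✓; ∠(WZ, ZQ) = 90.00° ✓; |WZ| = 4.800 ✓; bearing(W→M) − bearing(W→Z) = 59.00° ✓; |WM| = 4.800 ✓; ∠(WM, MK) = 82.80° ✗; |MK| = 28.20 ✓.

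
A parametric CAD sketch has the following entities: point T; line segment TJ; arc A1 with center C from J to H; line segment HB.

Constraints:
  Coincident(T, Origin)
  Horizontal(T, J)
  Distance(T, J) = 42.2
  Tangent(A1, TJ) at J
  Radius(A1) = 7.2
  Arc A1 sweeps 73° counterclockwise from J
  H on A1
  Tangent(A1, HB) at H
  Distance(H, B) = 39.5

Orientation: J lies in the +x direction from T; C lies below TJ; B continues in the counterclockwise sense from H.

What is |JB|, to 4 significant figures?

46.66

T is at the origin; TJ is horizontal with |TJ| = 42.2 and J on the +x side, so J = (42.20, 0.000). Since A1 is tangent to TJ there, CJ ⟂ TJ, so C = J + (0, -7.2) = (42.20, -7.200). On A1, J sits at bearing 90° from C; a 73° counterclockwise sweep puts H at bearing 163°, so H = C + 7.2·(cos 163°, sin 163°) = (35.31, -5.095). The tangent condition forces CH to be normal to HB, so HB runs along (−sin 163°, cos 163°); with |HB| = 39.5, B = (23.77, -42.87). Then |JB| = |B − J| = 46.66.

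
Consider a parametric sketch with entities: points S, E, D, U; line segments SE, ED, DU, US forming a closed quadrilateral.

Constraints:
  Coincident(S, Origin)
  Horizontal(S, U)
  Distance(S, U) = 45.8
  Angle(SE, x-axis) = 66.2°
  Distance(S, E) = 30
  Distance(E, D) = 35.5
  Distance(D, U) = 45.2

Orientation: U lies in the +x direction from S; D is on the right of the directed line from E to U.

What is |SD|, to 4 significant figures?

6.367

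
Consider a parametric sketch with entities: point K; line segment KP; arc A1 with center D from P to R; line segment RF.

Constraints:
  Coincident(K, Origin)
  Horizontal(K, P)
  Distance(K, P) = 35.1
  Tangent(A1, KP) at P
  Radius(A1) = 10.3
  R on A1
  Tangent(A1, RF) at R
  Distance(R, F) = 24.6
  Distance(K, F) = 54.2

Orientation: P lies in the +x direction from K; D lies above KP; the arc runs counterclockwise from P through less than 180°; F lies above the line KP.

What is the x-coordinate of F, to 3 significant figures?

40.1

K is at the origin; KP is horizontal with |KP| = 35.1 and P on the +x side, so P = (35.1, 0.00). The tangent condition forces DP to be normal to KP, so D = P + (0, 10.3) = (35.1, 10.3). Since DR ⟂ RF (tangency), |DF| = √(10.3² + 24.6²) = 26.7 regardless of where R sits on A1. So F lies on both circle(K, 54.2) and circle(D, 26.7); the above-KP intersection is F = (40.1, 36.5). R is the foot of the tangent from F: R = (45.2, 12.4).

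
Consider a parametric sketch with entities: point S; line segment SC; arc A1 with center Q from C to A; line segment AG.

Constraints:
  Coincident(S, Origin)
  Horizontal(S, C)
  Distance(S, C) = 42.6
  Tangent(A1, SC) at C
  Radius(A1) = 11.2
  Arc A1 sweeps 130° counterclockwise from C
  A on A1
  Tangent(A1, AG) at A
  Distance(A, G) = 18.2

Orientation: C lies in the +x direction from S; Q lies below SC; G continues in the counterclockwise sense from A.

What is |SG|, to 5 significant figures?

56.002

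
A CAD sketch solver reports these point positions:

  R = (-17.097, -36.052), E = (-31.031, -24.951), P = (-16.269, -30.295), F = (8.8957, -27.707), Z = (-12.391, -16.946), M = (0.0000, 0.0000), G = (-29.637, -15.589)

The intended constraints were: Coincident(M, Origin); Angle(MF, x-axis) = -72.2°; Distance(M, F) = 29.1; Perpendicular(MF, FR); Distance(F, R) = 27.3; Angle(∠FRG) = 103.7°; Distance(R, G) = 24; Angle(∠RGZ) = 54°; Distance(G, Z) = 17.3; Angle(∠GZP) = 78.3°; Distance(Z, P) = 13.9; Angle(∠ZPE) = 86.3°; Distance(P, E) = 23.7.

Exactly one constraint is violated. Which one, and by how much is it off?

Distance(P, E) = 23.7 — off by 8.00.

M = (0.00, 0.00) ✓; MF at -72.20° ✓; |MF| = 29.10 ✓; ∠(MF, FR) = 90.00° ✓; |FR| = 27.30 ✓; ∠FRG = 103.7° ✓; |RG| = 24.00 ✓; ∠RGZ = 54.00° ✓; |GZ| = 17.30 ✓; ∠GZP = 78.30° ✓; |ZP| = 13.90 ✓; ∠ZPE = 86.30° ✓; |PE| = 15.70 ✗.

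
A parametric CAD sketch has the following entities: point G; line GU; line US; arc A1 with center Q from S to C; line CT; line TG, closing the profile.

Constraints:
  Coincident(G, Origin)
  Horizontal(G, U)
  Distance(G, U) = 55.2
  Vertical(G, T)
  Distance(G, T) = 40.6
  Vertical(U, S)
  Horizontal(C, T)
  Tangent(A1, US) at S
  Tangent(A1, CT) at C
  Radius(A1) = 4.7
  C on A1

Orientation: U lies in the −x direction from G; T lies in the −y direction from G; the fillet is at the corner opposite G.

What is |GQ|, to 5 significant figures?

61.960

G is at the origin; G and U share the same y with |GU| = 55.2 and U on the −x side, so U = (-55.200, 0.0000). G and T share the same x with |GT| = 40.6 and T on the −y side, so T = (0.0000, -40.600). The virtual corner opposite G is at (-55.200, -40.600). A1 meets US tangentially, so QS is at right angles to US and A1 meets CT tangentially, so QC is at right angles to CT, with radius 4.7, so the center Q sits 4.7 in from both sides at Q = (-50.500, -35.900). Then |GQ| = |Q − G| = 61.960.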